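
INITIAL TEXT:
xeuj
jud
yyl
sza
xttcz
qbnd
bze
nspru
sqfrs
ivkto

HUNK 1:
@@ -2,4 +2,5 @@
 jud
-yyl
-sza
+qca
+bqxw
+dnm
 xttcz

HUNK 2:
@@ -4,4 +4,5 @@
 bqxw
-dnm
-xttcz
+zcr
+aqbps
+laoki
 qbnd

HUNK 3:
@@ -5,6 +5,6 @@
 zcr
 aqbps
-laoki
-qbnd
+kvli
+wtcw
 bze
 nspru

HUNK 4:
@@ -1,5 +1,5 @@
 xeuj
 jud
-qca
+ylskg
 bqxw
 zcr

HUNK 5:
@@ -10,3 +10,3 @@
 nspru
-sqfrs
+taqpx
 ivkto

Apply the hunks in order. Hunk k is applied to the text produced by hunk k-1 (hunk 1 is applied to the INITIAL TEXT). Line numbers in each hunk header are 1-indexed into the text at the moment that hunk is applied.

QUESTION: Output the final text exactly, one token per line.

Hunk 1: at line 2 remove [yyl,sza] add [qca,bqxw,dnm] -> 11 lines: xeuj jud qca bqxw dnm xttcz qbnd bze nspru sqfrs ivkto
Hunk 2: at line 4 remove [dnm,xttcz] add [zcr,aqbps,laoki] -> 12 lines: xeuj jud qca bqxw zcr aqbps laoki qbnd bze nspru sqfrs ivkto
Hunk 3: at line 5 remove [laoki,qbnd] add [kvli,wtcw] -> 12 lines: xeuj jud qca bqxw zcr aqbps kvli wtcw bze nspru sqfrs ivkto
Hunk 4: at line 1 remove [qca] add [ylskg] -> 12 lines: xeuj jud ylskg bqxw zcr aqbps kvli wtcw bze nspru sqfrs ivkto
Hunk 5: at line 10 remove [sqfrs] add [taqpx] -> 12 lines: xeuj jud ylskg bqxw zcr aqbps kvli wtcw bze nspru taqpx ivkto

Answer: xeuj
jud
ylskg
bqxw
zcr
aqbps
kvli
wtcw
bze
nspru
taqpx
ivkto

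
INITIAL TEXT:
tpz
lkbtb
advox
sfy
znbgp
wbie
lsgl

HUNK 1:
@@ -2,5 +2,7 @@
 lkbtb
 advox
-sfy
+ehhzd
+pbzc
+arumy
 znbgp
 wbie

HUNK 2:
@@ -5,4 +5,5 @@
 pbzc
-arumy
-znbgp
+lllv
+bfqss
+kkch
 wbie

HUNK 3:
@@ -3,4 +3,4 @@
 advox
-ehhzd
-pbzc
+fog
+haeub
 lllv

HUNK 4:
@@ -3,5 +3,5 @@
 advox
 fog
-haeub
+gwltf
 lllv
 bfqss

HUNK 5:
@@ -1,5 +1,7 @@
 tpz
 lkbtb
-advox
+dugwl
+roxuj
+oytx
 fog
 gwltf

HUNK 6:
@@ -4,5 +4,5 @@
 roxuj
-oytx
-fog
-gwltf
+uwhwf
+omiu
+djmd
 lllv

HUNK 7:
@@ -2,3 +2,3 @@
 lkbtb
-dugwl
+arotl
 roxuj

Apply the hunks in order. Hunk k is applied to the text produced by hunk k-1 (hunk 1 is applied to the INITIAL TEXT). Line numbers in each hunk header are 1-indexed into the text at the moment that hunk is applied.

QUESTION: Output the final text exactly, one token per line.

Hunk 1: at line 2 remove [sfy] add [ehhzd,pbzc,arumy] -> 9 lines: tpz lkbtb advox ehhzd pbzc arumy znbgp wbie lsgl
Hunk 2: at line 5 remove [arumy,znbgp] add [lllv,bfqss,kkch] -> 10 lines: tpz lkbtb advox ehhzd pbzc lllv bfqss kkch wbie lsgl
Hunk 3: at line 3 remove [ehhzd,pbzc] add [fog,haeub] -> 10 lines: tpz lkbtb advox fog haeub lllv bfqss kkch wbie lsgl
Hunk 4: at line 3 remove [haeub] add [gwltf] -> 10 lines: tpz lkbtb advox fog gwltf lllv bfqss kkch wbie lsgl
Hunk 5: at line 1 remove [advox] add [dugwl,roxuj,oytx] -> 12 lines: tpz lkbtb dugwl roxuj oytx fog gwltf lllv bfqss kkch wbie lsgl
Hunk 6: at line 4 remove [oytx,fog,gwltf] add [uwhwf,omiu,djmd] -> 12 lines: tpz lkbtb dugwl roxuj uwhwf omiu djmd lllv bfqss kkch wbie lsgl
Hunk 7: at line 2 remove [dugwl] add [arotl] -> 12 lines: tpz lkbtb arotl roxuj uwhwf omiu djmd lllv bfqss kkch wbie lsgl

Answer: tpz
lkbtb
arotl
roxuj
uwhwf
omiu
djmd
lllv
bfqss
kkch
wbie
lsgl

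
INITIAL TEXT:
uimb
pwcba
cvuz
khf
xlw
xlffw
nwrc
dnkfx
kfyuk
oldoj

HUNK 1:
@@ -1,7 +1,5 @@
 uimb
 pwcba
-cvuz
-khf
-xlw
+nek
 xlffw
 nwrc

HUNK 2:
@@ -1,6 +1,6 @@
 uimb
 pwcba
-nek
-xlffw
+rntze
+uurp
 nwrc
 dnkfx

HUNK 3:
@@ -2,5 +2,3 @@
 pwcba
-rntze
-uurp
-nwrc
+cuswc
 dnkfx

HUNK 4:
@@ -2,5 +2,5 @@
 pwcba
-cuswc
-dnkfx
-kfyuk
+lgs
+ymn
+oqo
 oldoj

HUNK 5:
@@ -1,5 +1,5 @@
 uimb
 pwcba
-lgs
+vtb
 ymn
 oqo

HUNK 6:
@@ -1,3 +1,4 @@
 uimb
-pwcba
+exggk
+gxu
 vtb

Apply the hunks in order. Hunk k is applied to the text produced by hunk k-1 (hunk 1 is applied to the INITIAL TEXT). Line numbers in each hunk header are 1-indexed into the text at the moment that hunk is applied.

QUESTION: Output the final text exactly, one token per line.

Answer: uimb
exggk
gxu
vtb
ymn
oqo
oldoj

Derivation:
Hunk 1: at line 1 remove [cvuz,khf,xlw] add [nek] -> 8 lines: uimb pwcba nek xlffw nwrc dnkfx kfyuk oldoj
Hunk 2: at line 1 remove [nek,xlffw] add [rntze,uurp] -> 8 lines: uimb pwcba rntze uurp nwrc dnkfx kfyuk oldoj
Hunk 3: at line 2 remove [rntze,uurp,nwrc] add [cuswc] -> 6 lines: uimb pwcba cuswc dnkfx kfyuk oldoj
Hunk 4: at line 2 remove [cuswc,dnkfx,kfyuk] add [lgs,ymn,oqo] -> 6 lines: uimb pwcba lgs ymn oqo oldoj
Hunk 5: at line 1 remove [lgs] add [vtb] -> 6 lines: uimb pwcba vtb ymn oqo oldoj
Hunk 6: at line 1 remove [pwcba] add [exggk,gxu] -> 7 lines: uimb exggk gxu vtb ymn oqo oldoj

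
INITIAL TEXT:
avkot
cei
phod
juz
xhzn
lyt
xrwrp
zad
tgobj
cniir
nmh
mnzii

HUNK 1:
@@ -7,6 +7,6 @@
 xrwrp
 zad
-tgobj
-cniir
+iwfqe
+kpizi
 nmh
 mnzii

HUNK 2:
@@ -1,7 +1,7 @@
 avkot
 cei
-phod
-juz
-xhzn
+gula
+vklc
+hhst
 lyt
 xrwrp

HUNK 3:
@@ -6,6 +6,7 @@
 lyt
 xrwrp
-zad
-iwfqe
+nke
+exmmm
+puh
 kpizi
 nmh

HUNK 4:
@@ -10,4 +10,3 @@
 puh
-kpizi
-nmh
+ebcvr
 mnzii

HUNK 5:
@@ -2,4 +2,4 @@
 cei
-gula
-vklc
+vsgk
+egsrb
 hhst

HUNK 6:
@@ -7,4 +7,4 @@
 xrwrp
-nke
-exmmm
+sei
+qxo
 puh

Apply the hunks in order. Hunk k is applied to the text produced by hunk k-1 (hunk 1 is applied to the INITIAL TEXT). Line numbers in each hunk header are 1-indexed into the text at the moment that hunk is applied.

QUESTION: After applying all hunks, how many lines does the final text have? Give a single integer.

Answer: 12

Derivation:
Hunk 1: at line 7 remove [tgobj,cniir] add [iwfqe,kpizi] -> 12 lines: avkot cei phod juz xhzn lyt xrwrp zad iwfqe kpizi nmh mnzii
Hunk 2: at line 1 remove [phod,juz,xhzn] add [gula,vklc,hhst] -> 12 lines: avkot cei gula vklc hhst lyt xrwrp zad iwfqe kpizi nmh mnzii
Hunk 3: at line 6 remove [zad,iwfqe] add [nke,exmmm,puh] -> 13 lines: avkot cei gula vklc hhst lyt xrwrp nke exmmm puh kpizi nmh mnzii
Hunk 4: at line 10 remove [kpizi,nmh] add [ebcvr] -> 12 lines: avkot cei gula vklc hhst lyt xrwrp nke exmmm puh ebcvr mnzii
Hunk 5: at line 2 remove [gula,vklc] add [vsgk,egsrb] -> 12 lines: avkot cei vsgk egsrb hhst lyt xrwrp nke exmmm puh ebcvr mnzii
Hunk 6: at line 7 remove [nke,exmmm] add [sei,qxo] -> 12 lines: avkot cei vsgk egsrb hhst lyt xrwrp sei qxo puh ebcvr mnzii
Final line count: 12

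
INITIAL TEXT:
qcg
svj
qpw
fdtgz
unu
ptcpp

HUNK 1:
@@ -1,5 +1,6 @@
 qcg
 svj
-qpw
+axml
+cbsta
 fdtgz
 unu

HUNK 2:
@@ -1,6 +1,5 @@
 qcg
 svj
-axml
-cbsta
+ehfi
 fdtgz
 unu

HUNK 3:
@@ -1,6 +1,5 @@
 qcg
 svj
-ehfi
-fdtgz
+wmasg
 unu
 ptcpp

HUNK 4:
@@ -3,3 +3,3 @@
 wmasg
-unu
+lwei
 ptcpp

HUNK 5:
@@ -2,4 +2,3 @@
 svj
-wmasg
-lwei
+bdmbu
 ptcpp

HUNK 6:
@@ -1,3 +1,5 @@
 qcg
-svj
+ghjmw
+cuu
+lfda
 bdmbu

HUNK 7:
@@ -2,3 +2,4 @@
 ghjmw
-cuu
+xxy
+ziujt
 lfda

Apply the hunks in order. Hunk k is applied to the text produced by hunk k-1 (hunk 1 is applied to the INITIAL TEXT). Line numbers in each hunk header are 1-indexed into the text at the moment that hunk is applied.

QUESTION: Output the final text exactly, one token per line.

Answer: qcg
ghjmw
xxy
ziujt
lfda
bdmbu
ptcpp

Derivation:
Hunk 1: at line 1 remove [qpw] add [axml,cbsta] -> 7 lines: qcg svj axml cbsta fdtgz unu ptcpp
Hunk 2: at line 1 remove [axml,cbsta] add [ehfi] -> 6 lines: qcg svj ehfi fdtgz unu ptcpp
Hunk 3: at line 1 remove [ehfi,fdtgz] add [wmasg] -> 5 lines: qcg svj wmasg unu ptcpp
Hunk 4: at line 3 remove [unu] add [lwei] -> 5 lines: qcg svj wmasg lwei ptcpp
Hunk 5: at line 2 remove [wmasg,lwei] add [bdmbu] -> 4 lines: qcg svj bdmbu ptcpp
Hunk 6: at line 1 remove [svj] add [ghjmw,cuu,lfda] -> 6 lines: qcg ghjmw cuu lfda bdmbu ptcpp
Hunk 7: at line 2 remove [cuu] add [xxy,ziujt] -> 7 lines: qcg ghjmw xxy ziujt lfda bdmbu ptcpp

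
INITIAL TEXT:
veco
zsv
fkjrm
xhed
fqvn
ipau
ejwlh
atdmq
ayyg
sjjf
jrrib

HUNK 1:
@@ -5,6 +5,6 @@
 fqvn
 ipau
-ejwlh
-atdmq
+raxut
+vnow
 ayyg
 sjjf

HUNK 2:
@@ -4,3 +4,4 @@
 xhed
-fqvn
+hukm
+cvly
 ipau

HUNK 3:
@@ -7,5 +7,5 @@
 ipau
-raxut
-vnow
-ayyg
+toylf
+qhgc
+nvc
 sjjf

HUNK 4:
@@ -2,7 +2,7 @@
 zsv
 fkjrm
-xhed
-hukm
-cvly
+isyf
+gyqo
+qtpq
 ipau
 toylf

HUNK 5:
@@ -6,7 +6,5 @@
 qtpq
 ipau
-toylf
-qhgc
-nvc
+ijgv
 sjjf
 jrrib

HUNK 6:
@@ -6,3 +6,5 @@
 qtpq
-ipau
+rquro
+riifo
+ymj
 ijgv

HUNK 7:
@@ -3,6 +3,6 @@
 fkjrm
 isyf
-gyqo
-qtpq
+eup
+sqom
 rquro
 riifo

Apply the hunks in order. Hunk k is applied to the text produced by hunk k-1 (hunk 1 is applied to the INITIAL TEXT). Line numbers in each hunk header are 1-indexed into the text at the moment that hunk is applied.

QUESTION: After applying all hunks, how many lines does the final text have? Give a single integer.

Hunk 1: at line 5 remove [ejwlh,atdmq] add [raxut,vnow] -> 11 lines: veco zsv fkjrm xhed fqvn ipau raxut vnow ayyg sjjf jrrib
Hunk 2: at line 4 remove [fqvn] add [hukm,cvly] -> 12 lines: veco zsv fkjrm xhed hukm cvly ipau raxut vnow ayyg sjjf jrrib
Hunk 3: at line 7 remove [raxut,vnow,ayyg] add [toylf,qhgc,nvc] -> 12 lines: veco zsv fkjrm xhed hukm cvly ipau toylf qhgc nvc sjjf jrrib
Hunk 4: at line 2 remove [xhed,hukm,cvly] add [isyf,gyqo,qtpq] -> 12 lines: veco zsv fkjrm isyf gyqo qtpq ipau toylf qhgc nvc sjjf jrrib
Hunk 5: at line 6 remove [toylf,qhgc,nvc] add [ijgv] -> 10 lines: veco zsv fkjrm isyf gyqo qtpq ipau ijgv sjjf jrrib
Hunk 6: at line 6 remove [ipau] add [rquro,riifo,ymj] -> 12 lines: veco zsv fkjrm isyf gyqo qtpq rquro riifo ymj ijgv sjjf jrrib
Hunk 7: at line 3 remove [gyqo,qtpq] add [eup,sqom] -> 12 lines: veco zsv fkjrm isyf eup sqom rquro riifo ymj ijgv sjjf jrrib
Final line count: 12

Answer: 12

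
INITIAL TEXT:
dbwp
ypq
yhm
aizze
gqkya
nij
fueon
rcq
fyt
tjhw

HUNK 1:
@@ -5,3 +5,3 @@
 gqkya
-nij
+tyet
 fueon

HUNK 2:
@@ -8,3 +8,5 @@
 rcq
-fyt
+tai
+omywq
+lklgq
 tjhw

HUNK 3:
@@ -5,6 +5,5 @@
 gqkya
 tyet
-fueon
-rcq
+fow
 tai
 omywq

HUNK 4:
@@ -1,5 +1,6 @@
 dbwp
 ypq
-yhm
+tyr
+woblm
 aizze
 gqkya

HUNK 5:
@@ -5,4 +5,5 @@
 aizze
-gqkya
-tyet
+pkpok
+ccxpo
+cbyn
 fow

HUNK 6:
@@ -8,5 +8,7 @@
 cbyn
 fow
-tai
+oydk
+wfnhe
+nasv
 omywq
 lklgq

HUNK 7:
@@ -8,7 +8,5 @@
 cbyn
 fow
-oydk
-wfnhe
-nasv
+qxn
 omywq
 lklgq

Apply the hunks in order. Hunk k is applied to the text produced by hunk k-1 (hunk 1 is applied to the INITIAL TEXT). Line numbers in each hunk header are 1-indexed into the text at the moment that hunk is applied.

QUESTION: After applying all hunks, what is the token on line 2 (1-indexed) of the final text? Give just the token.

Answer: ypq

Derivation:
Hunk 1: at line 5 remove [nij] add [tyet] -> 10 lines: dbwp ypq yhm aizze gqkya tyet fueon rcq fyt tjhw
Hunk 2: at line 8 remove [fyt] add [tai,omywq,lklgq] -> 12 lines: dbwp ypq yhm aizze gqkya tyet fueon rcq tai omywq lklgq tjhw
Hunk 3: at line 5 remove [fueon,rcq] add [fow] -> 11 lines: dbwp ypq yhm aizze gqkya tyet fow tai omywq lklgq tjhw
Hunk 4: at line 1 remove [yhm] add [tyr,woblm] -> 12 lines: dbwp ypq tyr woblm aizze gqkya tyet fow tai omywq lklgq tjhw
Hunk 5: at line 5 remove [gqkya,tyet] add [pkpok,ccxpo,cbyn] -> 13 lines: dbwp ypq tyr woblm aizze pkpok ccxpo cbyn fow tai omywq lklgq tjhw
Hunk 6: at line 8 remove [tai] add [oydk,wfnhe,nasv] -> 15 lines: dbwp ypq tyr woblm aizze pkpok ccxpo cbyn fow oydk wfnhe nasv omywq lklgq tjhw
Hunk 7: at line 8 remove [oydk,wfnhe,nasv] add [qxn] -> 13 lines: dbwp ypq tyr woblm aizze pkpok ccxpo cbyn fow qxn omywq lklgq tjhw
Final line 2: ypq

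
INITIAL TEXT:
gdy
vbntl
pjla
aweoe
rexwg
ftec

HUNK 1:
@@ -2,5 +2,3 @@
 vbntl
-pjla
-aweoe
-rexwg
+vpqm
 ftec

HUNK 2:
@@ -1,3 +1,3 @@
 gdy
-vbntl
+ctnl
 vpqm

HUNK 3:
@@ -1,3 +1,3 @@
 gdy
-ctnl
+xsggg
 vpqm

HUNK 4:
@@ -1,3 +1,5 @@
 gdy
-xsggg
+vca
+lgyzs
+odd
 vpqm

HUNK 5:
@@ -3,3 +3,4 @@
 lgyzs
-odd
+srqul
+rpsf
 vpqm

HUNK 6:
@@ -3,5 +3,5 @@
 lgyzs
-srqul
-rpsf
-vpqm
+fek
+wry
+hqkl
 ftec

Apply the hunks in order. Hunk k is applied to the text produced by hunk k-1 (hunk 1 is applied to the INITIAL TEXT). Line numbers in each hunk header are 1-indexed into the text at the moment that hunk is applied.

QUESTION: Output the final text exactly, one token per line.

Answer: gdy
vca
lgyzs
fek
wry
hqkl
ftec

Derivation:
Hunk 1: at line 2 remove [pjla,aweoe,rexwg] add [vpqm] -> 4 lines: gdy vbntl vpqm ftec
Hunk 2: at line 1 remove [vbntl] add [ctnl] -> 4 lines: gdy ctnl vpqm ftec
Hunk 3: at line 1 remove [ctnl] add [xsggg] -> 4 lines: gdy xsggg vpqm ftec
Hunk 4: at line 1 remove [xsggg] add [vca,lgyzs,odd] -> 6 lines: gdy vca lgyzs odd vpqm ftec
Hunk 5: at line 3 remove [odd] add [srqul,rpsf] -> 7 lines: gdy vca lgyzs srqul rpsf vpqm ftec
Hunk 6: at line 3 remove [srqul,rpsf,vpqm] add [fek,wry,hqkl] -> 7 lines: gdy vca lgyzs fek wry hqkl ftec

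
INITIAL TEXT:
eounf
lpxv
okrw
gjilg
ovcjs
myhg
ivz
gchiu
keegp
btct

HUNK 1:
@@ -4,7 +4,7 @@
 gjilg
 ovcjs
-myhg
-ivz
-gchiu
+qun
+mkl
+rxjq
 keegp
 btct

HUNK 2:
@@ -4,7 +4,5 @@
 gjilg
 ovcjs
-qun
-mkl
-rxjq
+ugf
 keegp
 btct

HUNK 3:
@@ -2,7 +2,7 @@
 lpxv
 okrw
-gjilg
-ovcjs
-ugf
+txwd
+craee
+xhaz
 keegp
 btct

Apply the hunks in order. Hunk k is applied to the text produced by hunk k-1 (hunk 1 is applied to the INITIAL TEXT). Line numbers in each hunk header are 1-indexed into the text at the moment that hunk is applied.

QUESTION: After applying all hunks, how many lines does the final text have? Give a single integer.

Hunk 1: at line 4 remove [myhg,ivz,gchiu] add [qun,mkl,rxjq] -> 10 lines: eounf lpxv okrw gjilg ovcjs qun mkl rxjq keegp btct
Hunk 2: at line 4 remove [qun,mkl,rxjq] add [ugf] -> 8 lines: eounf lpxv okrw gjilg ovcjs ugf keegp btct
Hunk 3: at line 2 remove [gjilg,ovcjs,ugf] add [txwd,craee,xhaz] -> 8 lines: eounf lpxv okrw txwd craee xhaz keegp btct
Final line count: 8

Answer: 8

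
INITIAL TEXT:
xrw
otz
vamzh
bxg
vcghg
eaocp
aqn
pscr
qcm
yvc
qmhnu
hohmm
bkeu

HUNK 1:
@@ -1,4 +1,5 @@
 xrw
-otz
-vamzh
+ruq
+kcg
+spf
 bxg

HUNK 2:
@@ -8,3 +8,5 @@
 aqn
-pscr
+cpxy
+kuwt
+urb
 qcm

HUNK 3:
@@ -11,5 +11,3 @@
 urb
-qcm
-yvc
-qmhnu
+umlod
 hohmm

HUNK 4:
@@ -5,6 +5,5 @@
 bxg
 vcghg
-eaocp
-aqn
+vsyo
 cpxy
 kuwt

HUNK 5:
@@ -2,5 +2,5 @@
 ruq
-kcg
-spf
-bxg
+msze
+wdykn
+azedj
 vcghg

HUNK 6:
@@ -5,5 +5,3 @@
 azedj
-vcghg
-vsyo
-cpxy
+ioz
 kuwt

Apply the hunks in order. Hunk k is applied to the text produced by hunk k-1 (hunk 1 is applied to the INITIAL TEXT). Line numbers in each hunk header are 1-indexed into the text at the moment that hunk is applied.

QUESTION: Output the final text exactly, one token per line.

Hunk 1: at line 1 remove [otz,vamzh] add [ruq,kcg,spf] -> 14 lines: xrw ruq kcg spf bxg vcghg eaocp aqn pscr qcm yvc qmhnu hohmm bkeu
Hunk 2: at line 8 remove [pscr] add [cpxy,kuwt,urb] -> 16 lines: xrw ruq kcg spf bxg vcghg eaocp aqn cpxy kuwt urb qcm yvc qmhnu hohmm bkeu
Hunk 3: at line 11 remove [qcm,yvc,qmhnu] add [umlod] -> 14 lines: xrw ruq kcg spf bxg vcghg eaocp aqn cpxy kuwt urb umlod hohmm bkeu
Hunk 4: at line 5 remove [eaocp,aqn] add [vsyo] -> 13 lines: xrw ruq kcg spf bxg vcghg vsyo cpxy kuwt urb umlod hohmm bkeu
Hunk 5: at line 2 remove [kcg,spf,bxg] add [msze,wdykn,azedj] -> 13 lines: xrw ruq msze wdykn azedj vcghg vsyo cpxy kuwt urb umlod hohmm bkeu
Hunk 6: at line 5 remove [vcghg,vsyo,cpxy] add [ioz] -> 11 lines: xrw ruq msze wdykn azedj ioz kuwt urb umlod hohmm bkeu

Answer: xrw
ruq
msze
wdykn
azedj
ioz
kuwt
urb
umlod
hohmm
bkeu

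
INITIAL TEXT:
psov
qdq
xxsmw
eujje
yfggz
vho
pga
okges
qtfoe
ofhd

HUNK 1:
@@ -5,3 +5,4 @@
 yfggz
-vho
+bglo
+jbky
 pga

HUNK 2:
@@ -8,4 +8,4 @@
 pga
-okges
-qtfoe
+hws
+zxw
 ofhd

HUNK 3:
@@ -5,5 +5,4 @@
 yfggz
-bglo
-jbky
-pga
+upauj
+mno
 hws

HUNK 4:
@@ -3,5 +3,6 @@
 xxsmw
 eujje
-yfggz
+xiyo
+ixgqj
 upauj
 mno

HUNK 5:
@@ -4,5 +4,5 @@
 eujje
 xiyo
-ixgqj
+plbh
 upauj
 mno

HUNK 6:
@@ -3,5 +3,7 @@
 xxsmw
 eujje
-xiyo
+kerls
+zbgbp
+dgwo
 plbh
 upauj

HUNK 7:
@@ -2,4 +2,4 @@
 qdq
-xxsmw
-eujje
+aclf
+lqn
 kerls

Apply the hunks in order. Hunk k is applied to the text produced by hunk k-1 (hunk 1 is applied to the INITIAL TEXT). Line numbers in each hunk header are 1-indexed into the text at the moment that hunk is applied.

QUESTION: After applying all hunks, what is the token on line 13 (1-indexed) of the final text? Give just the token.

Answer: ofhd

Derivation:
Hunk 1: at line 5 remove [vho] add [bglo,jbky] -> 11 lines: psov qdq xxsmw eujje yfggz bglo jbky pga okges qtfoe ofhd
Hunk 2: at line 8 remove [okges,qtfoe] add [hws,zxw] -> 11 lines: psov qdq xxsmw eujje yfggz bglo jbky pga hws zxw ofhd
Hunk 3: at line 5 remove [bglo,jbky,pga] add [upauj,mno] -> 10 lines: psov qdq xxsmw eujje yfggz upauj mno hws zxw ofhd
Hunk 4: at line 3 remove [yfggz] add [xiyo,ixgqj] -> 11 lines: psov qdq xxsmw eujje xiyo ixgqj upauj mno hws zxw ofhd
Hunk 5: at line 4 remove [ixgqj] add [plbh] -> 11 lines: psov qdq xxsmw eujje xiyo plbh upauj mno hws zxw ofhd
Hunk 6: at line 3 remove [xiyo] add [kerls,zbgbp,dgwo] -> 13 lines: psov qdq xxsmw eujje kerls zbgbp dgwo plbh upauj mno hws zxw ofhd
Hunk 7: at line 2 remove [xxsmw,eujje] add [aclf,lqn] -> 13 lines: psov qdq aclf lqn kerls zbgbp dgwo plbh upauj mno hws zxw ofhd
Final line 13: ofhd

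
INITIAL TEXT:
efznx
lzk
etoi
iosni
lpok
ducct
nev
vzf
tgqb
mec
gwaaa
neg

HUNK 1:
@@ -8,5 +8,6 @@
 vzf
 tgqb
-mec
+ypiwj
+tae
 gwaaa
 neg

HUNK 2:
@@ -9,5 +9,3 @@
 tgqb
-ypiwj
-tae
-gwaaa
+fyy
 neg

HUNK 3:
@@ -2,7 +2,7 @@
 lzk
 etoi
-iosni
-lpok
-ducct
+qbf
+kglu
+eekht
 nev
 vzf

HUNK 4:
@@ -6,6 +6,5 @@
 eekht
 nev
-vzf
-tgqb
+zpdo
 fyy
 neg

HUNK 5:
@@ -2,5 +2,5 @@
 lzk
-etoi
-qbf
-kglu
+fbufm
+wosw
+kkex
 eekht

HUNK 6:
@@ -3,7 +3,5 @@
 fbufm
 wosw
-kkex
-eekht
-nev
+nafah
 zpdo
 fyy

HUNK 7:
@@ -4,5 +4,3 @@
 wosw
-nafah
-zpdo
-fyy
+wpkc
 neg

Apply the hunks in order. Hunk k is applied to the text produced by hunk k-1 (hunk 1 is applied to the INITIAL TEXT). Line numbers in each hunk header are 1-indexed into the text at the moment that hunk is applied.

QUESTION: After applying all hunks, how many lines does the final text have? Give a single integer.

Hunk 1: at line 8 remove [mec] add [ypiwj,tae] -> 13 lines: efznx lzk etoi iosni lpok ducct nev vzf tgqb ypiwj tae gwaaa neg
Hunk 2: at line 9 remove [ypiwj,tae,gwaaa] add [fyy] -> 11 lines: efznx lzk etoi iosni lpok ducct nev vzf tgqb fyy neg
Hunk 3: at line 2 remove [iosni,lpok,ducct] add [qbf,kglu,eekht] -> 11 lines: efznx lzk etoi qbf kglu eekht nev vzf tgqb fyy neg
Hunk 4: at line 6 remove [vzf,tgqb] add [zpdo] -> 10 lines: efznx lzk etoi qbf kglu eekht nev zpdo fyy neg
Hunk 5: at line 2 remove [etoi,qbf,kglu] add [fbufm,wosw,kkex] -> 10 lines: efznx lzk fbufm wosw kkex eekht nev zpdo fyy neg
Hunk 6: at line 3 remove [kkex,eekht,nev] add [nafah] -> 8 lines: efznx lzk fbufm wosw nafah zpdo fyy neg
Hunk 7: at line 4 remove [nafah,zpdo,fyy] add [wpkc] -> 6 lines: efznx lzk fbufm wosw wpkc neg
Final line count: 6

Answer: 6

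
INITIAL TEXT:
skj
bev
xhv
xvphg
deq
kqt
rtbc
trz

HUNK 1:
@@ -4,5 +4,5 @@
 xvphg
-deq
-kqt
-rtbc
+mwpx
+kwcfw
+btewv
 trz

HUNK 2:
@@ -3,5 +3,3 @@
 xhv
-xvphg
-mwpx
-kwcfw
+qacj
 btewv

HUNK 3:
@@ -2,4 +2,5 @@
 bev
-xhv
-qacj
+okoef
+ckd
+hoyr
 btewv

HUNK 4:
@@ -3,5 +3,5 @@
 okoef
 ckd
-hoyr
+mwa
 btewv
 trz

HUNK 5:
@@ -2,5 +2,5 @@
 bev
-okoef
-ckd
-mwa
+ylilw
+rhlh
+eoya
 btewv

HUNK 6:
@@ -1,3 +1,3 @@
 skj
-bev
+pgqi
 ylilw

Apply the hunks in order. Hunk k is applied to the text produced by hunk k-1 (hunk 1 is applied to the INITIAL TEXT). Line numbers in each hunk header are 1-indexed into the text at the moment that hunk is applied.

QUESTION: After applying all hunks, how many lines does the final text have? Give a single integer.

Answer: 7

Derivation:
Hunk 1: at line 4 remove [deq,kqt,rtbc] add [mwpx,kwcfw,btewv] -> 8 lines: skj bev xhv xvphg mwpx kwcfw btewv trz
Hunk 2: at line 3 remove [xvphg,mwpx,kwcfw] add [qacj] -> 6 lines: skj bev xhv qacj btewv trz
Hunk 3: at line 2 remove [xhv,qacj] add [okoef,ckd,hoyr] -> 7 lines: skj bev okoef ckd hoyr btewv trz
Hunk 4: at line 3 remove [hoyr] add [mwa] -> 7 lines: skj bev okoef ckd mwa btewv trz
Hunk 5: at line 2 remove [okoef,ckd,mwa] add [ylilw,rhlh,eoya] -> 7 lines: skj bev ylilw rhlh eoya btewv trz
Hunk 6: at line 1 remove [bev] add [pgqi] -> 7 lines: skj pgqi ylilw rhlh eoya btewv trz
Final line count: 7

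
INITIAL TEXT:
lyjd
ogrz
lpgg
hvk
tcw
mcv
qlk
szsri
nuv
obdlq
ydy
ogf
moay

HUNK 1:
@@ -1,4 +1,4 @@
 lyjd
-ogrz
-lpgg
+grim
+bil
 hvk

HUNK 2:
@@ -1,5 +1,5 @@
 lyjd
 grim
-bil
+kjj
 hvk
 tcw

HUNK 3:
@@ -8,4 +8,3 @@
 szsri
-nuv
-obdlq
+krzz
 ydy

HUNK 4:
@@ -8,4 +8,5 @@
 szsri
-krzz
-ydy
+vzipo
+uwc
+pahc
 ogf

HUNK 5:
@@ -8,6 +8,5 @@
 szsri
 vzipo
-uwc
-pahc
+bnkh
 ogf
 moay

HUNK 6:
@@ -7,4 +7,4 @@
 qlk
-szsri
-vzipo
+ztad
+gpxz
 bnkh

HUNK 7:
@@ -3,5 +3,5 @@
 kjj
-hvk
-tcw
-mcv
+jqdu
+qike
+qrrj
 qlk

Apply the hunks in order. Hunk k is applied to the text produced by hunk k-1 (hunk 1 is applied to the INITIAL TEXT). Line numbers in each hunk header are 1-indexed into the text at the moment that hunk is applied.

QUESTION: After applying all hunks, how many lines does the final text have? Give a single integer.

Hunk 1: at line 1 remove [ogrz,lpgg] add [grim,bil] -> 13 lines: lyjd grim bil hvk tcw mcv qlk szsri nuv obdlq ydy ogf moay
Hunk 2: at line 1 remove [bil] add [kjj] -> 13 lines: lyjd grim kjj hvk tcw mcv qlk szsri nuv obdlq ydy ogf moay
Hunk 3: at line 8 remove [nuv,obdlq] add [krzz] -> 12 lines: lyjd grim kjj hvk tcw mcv qlk szsri krzz ydy ogf moay
Hunk 4: at line 8 remove [krzz,ydy] add [vzipo,uwc,pahc] -> 13 lines: lyjd grim kjj hvk tcw mcv qlk szsri vzipo uwc pahc ogf moay
Hunk 5: at line 8 remove [uwc,pahc] add [bnkh] -> 12 lines: lyjd grim kjj hvk tcw mcv qlk szsri vzipo bnkh ogf moay
Hunk 6: at line 7 remove [szsri,vzipo] add [ztad,gpxz] -> 12 lines: lyjd grim kjj hvk tcw mcv qlk ztad gpxz bnkh ogf moay
Hunk 7: at line 3 remove [hvk,tcw,mcv] add [jqdu,qike,qrrj] -> 12 lines: lyjd grim kjj jqdu qike qrrj qlk ztad gpxz bnkh ogf moay
Final line count: 12

Answer: 12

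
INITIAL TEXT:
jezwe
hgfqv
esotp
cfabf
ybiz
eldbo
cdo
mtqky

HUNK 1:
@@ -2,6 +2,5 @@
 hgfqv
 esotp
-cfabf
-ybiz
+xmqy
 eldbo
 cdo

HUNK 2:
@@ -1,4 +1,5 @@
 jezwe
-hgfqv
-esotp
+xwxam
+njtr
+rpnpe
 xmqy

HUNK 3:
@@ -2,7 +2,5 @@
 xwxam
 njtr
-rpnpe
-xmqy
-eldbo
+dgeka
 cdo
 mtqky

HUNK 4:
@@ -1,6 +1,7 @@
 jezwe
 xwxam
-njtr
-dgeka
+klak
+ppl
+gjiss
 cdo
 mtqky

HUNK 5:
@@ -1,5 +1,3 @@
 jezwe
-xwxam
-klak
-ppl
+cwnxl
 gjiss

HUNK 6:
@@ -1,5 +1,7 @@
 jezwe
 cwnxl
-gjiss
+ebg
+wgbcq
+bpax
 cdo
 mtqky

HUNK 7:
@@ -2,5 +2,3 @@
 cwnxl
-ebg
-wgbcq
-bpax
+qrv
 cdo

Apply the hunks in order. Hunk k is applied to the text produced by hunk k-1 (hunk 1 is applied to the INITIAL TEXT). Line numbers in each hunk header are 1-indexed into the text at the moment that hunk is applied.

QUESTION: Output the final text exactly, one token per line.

Answer: jezwe
cwnxl
qrv
cdo
mtqky

Derivation:
Hunk 1: at line 2 remove [cfabf,ybiz] add [xmqy] -> 7 lines: jezwe hgfqv esotp xmqy eldbo cdo mtqky
Hunk 2: at line 1 remove [hgfqv,esotp] add [xwxam,njtr,rpnpe] -> 8 lines: jezwe xwxam njtr rpnpe xmqy eldbo cdo mtqky
Hunk 3: at line 2 remove [rpnpe,xmqy,eldbo] add [dgeka] -> 6 lines: jezwe xwxam njtr dgeka cdo mtqky
Hunk 4: at line 1 remove [njtr,dgeka] add [klak,ppl,gjiss] -> 7 lines: jezwe xwxam klak ppl gjiss cdo mtqky
Hunk 5: at line 1 remove [xwxam,klak,ppl] add [cwnxl] -> 5 lines: jezwe cwnxl gjiss cdo mtqky
Hunk 6: at line 1 remove [gjiss] add [ebg,wgbcq,bpax] -> 7 lines: jezwe cwnxl ebg wgbcq bpax cdo mtqky
Hunk 7: at line 2 remove [ebg,wgbcq,bpax] add [qrv] -> 5 lines: jezwe cwnxl qrv cdo mtqky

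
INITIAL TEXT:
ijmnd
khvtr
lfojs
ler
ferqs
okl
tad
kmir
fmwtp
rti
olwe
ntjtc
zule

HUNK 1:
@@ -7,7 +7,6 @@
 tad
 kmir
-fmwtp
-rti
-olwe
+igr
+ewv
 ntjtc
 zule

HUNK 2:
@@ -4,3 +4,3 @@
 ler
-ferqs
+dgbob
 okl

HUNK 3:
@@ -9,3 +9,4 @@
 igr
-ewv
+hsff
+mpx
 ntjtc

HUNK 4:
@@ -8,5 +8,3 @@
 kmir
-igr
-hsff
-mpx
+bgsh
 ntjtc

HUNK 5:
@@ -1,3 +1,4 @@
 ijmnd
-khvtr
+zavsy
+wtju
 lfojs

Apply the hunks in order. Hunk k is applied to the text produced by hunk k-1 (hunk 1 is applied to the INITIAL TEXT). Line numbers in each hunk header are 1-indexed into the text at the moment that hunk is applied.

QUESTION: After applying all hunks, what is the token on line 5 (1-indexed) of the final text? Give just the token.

Answer: ler

Derivation:
Hunk 1: at line 7 remove [fmwtp,rti,olwe] add [igr,ewv] -> 12 lines: ijmnd khvtr lfojs ler ferqs okl tad kmir igr ewv ntjtc zule
Hunk 2: at line 4 remove [ferqs] add [dgbob] -> 12 lines: ijmnd khvtr lfojs ler dgbob okl tad kmir igr ewv ntjtc zule
Hunk 3: at line 9 remove [ewv] add [hsff,mpx] -> 13 lines: ijmnd khvtr lfojs ler dgbob okl tad kmir igr hsff mpx ntjtc zule
Hunk 4: at line 8 remove [igr,hsff,mpx] add [bgsh] -> 11 lines: ijmnd khvtr lfojs ler dgbob okl tad kmir bgsh ntjtc zule
Hunk 5: at line 1 remove [khvtr] add [zavsy,wtju] -> 12 lines: ijmnd zavsy wtju lfojs ler dgbob okl tad kmir bgsh ntjtc zule
Final line 5: ler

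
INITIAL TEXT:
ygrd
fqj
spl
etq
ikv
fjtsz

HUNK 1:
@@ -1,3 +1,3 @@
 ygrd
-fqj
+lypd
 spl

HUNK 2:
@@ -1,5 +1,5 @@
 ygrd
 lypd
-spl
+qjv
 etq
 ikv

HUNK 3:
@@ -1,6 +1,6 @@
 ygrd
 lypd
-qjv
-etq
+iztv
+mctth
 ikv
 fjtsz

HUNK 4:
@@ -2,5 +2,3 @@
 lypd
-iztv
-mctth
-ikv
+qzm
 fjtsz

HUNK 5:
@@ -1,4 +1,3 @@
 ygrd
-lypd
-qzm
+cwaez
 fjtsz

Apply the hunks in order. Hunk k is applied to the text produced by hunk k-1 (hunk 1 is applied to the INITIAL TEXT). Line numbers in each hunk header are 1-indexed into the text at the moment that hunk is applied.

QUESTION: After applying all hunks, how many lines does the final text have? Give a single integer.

Answer: 3

Derivation:
Hunk 1: at line 1 remove [fqj] add [lypd] -> 6 lines: ygrd lypd spl etq ikv fjtsz
Hunk 2: at line 1 remove [spl] add [qjv] -> 6 lines: ygrd lypd qjv etq ikv fjtsz
Hunk 3: at line 1 remove [qjv,etq] add [iztv,mctth] -> 6 lines: ygrd lypd iztv mctth ikv fjtsz
Hunk 4: at line 2 remove [iztv,mctth,ikv] add [qzm] -> 4 lines: ygrd lypd qzm fjtsz
Hunk 5: at line 1 remove [lypd,qzm] add [cwaez] -> 3 lines: ygrd cwaez fjtsz
Final line count: 3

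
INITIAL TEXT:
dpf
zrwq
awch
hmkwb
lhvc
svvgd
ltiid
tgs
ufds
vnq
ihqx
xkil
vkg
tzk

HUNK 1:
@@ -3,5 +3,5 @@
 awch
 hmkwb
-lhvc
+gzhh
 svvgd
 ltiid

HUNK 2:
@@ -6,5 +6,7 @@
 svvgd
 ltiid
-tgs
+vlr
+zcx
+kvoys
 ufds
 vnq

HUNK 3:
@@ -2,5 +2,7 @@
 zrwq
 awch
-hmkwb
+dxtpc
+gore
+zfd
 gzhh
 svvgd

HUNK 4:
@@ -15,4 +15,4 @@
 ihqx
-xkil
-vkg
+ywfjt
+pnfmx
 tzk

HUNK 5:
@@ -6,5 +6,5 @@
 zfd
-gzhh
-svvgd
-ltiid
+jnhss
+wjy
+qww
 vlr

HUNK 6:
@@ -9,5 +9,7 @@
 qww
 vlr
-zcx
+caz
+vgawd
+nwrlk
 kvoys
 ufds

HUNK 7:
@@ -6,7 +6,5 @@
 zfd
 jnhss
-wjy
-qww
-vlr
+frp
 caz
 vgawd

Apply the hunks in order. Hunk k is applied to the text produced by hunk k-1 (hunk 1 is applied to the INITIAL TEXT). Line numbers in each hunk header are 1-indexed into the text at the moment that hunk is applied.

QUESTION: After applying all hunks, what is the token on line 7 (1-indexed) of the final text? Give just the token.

Hunk 1: at line 3 remove [lhvc] add [gzhh] -> 14 lines: dpf zrwq awch hmkwb gzhh svvgd ltiid tgs ufds vnq ihqx xkil vkg tzk
Hunk 2: at line 6 remove [tgs] add [vlr,zcx,kvoys] -> 16 lines: dpf zrwq awch hmkwb gzhh svvgd ltiid vlr zcx kvoys ufds vnq ihqx xkil vkg tzk
Hunk 3: at line 2 remove [hmkwb] add [dxtpc,gore,zfd] -> 18 lines: dpf zrwq awch dxtpc gore zfd gzhh svvgd ltiid vlr zcx kvoys ufds vnq ihqx xkil vkg tzk
Hunk 4: at line 15 remove [xkil,vkg] add [ywfjt,pnfmx] -> 18 lines: dpf zrwq awch dxtpc gore zfd gzhh svvgd ltiid vlr zcx kvoys ufds vnq ihqx ywfjt pnfmx tzk
Hunk 5: at line 6 remove [gzhh,svvgd,ltiid] add [jnhss,wjy,qww] -> 18 lines: dpf zrwq awch dxtpc gore zfd jnhss wjy qww vlr zcx kvoys ufds vnq ihqx ywfjt pnfmx tzk
Hunk 6: at line 9 remove [zcx] add [caz,vgawd,nwrlk] -> 20 lines: dpf zrwq awch dxtpc gore zfd jnhss wjy qww vlr caz vgawd nwrlk kvoys ufds vnq ihqx ywfjt pnfmx tzk
Hunk 7: at line 6 remove [wjy,qww,vlr] add [frp] -> 18 lines: dpf zrwq awch dxtpc gore zfd jnhss frp caz vgawd nwrlk kvoys ufds vnq ihqx ywfjt pnfmx tzk
Final line 7: jnhss

Answer: jnhss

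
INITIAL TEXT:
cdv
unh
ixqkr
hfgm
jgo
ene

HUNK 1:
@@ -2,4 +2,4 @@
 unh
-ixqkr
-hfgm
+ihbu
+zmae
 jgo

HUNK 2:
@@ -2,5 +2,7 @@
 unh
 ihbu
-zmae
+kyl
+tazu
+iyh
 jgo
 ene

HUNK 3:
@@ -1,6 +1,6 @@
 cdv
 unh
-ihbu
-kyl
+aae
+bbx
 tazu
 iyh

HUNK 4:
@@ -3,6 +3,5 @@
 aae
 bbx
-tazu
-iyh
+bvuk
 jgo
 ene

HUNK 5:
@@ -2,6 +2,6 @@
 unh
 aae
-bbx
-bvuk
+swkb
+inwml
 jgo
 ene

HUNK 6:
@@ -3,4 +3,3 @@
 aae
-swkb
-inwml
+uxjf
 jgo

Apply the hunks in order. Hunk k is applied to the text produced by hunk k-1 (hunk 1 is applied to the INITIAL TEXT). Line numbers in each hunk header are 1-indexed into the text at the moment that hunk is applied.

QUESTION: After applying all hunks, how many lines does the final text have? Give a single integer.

Answer: 6

Derivation:
Hunk 1: at line 2 remove [ixqkr,hfgm] add [ihbu,zmae] -> 6 lines: cdv unh ihbu zmae jgo ene
Hunk 2: at line 2 remove [zmae] add [kyl,tazu,iyh] -> 8 lines: cdv unh ihbu kyl tazu iyh jgo ene
Hunk 3: at line 1 remove [ihbu,kyl] add [aae,bbx] -> 8 lines: cdv unh aae bbx tazu iyh jgo ene
Hunk 4: at line 3 remove [tazu,iyh] add [bvuk] -> 7 lines: cdv unh aae bbx bvuk jgo ene
Hunk 5: at line 2 remove [bbx,bvuk] add [swkb,inwml] -> 7 lines: cdv unh aae swkb inwml jgo ene
Hunk 6: at line 3 remove [swkb,inwml] add [uxjf] -> 6 lines: cdv unh aae uxjf jgo ene
Final line count: 6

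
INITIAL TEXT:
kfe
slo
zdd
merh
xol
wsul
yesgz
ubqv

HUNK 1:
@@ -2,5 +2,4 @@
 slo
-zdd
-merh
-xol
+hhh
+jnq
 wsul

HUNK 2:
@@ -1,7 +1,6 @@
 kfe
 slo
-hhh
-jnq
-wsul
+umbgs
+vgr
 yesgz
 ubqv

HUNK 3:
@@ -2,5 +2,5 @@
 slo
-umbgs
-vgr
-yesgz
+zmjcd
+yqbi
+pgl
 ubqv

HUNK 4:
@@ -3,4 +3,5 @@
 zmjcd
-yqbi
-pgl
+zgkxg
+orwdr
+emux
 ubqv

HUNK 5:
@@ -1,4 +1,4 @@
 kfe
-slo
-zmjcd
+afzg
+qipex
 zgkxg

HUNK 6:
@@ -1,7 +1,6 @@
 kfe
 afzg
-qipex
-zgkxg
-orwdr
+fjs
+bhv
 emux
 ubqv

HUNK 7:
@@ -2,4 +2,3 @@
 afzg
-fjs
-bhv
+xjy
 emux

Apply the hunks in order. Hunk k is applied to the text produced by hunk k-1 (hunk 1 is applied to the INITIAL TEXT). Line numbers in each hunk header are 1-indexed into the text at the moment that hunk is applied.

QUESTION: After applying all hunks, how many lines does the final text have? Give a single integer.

Answer: 5

Derivation:
Hunk 1: at line 2 remove [zdd,merh,xol] add [hhh,jnq] -> 7 lines: kfe slo hhh jnq wsul yesgz ubqv
Hunk 2: at line 1 remove [hhh,jnq,wsul] add [umbgs,vgr] -> 6 lines: kfe slo umbgs vgr yesgz ubqv
Hunk 3: at line 2 remove [umbgs,vgr,yesgz] add [zmjcd,yqbi,pgl] -> 6 lines: kfe slo zmjcd yqbi pgl ubqv
Hunk 4: at line 3 remove [yqbi,pgl] add [zgkxg,orwdr,emux] -> 7 lines: kfe slo zmjcd zgkxg orwdr emux ubqv
Hunk 5: at line 1 remove [slo,zmjcd] add [afzg,qipex] -> 7 lines: kfe afzg qipex zgkxg orwdr emux ubqv
Hunk 6: at line 1 remove [qipex,zgkxg,orwdr] add [fjs,bhv] -> 6 lines: kfe afzg fjs bhv emux ubqv
Hunk 7: at line 2 remove [fjs,bhv] add [xjy] -> 5 lines: kfe afzg xjy emux ubqv
Final line count: 5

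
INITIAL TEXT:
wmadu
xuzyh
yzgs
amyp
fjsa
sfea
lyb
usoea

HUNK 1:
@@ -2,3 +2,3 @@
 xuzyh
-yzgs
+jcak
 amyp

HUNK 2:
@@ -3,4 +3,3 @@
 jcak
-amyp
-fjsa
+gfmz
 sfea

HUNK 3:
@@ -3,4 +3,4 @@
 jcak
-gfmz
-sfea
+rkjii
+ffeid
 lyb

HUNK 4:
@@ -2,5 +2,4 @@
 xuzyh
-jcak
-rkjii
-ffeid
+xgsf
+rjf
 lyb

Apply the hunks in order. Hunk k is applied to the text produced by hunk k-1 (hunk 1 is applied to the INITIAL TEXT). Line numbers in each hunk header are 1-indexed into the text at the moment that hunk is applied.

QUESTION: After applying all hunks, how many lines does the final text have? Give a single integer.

Hunk 1: at line 2 remove [yzgs] add [jcak] -> 8 lines: wmadu xuzyh jcak amyp fjsa sfea lyb usoea
Hunk 2: at line 3 remove [amyp,fjsa] add [gfmz] -> 7 lines: wmadu xuzyh jcak gfmz sfea lyb usoea
Hunk 3: at line 3 remove [gfmz,sfea] add [rkjii,ffeid] -> 7 lines: wmadu xuzyh jcak rkjii ffeid lyb usoea
Hunk 4: at line 2 remove [jcak,rkjii,ffeid] add [xgsf,rjf] -> 6 lines: wmadu xuzyh xgsf rjf lyb usoea
Final line count: 6

Answer: 6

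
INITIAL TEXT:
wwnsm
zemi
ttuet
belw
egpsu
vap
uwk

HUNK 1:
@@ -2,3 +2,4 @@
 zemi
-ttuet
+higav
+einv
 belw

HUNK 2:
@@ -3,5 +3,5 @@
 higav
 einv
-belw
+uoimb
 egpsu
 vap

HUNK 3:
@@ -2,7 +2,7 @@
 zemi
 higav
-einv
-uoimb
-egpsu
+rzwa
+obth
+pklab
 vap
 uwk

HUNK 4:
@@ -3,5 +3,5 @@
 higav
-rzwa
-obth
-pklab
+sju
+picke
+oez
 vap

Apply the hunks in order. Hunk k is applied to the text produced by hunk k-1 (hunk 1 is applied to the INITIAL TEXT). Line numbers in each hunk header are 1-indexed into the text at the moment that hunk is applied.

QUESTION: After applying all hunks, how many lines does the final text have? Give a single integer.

Answer: 8

Derivation:
Hunk 1: at line 2 remove [ttuet] add [higav,einv] -> 8 lines: wwnsm zemi higav einv belw egpsu vap uwk
Hunk 2: at line 3 remove [belw] add [uoimb] -> 8 lines: wwnsm zemi higav einv uoimb egpsu vap uwk
Hunk 3: at line 2 remove [einv,uoimb,egpsu] add [rzwa,obth,pklab] -> 8 lines: wwnsm zemi higav rzwa obth pklab vap uwk
Hunk 4: at line 3 remove [rzwa,obth,pklab] add [sju,picke,oez] -> 8 lines: wwnsm zemi higav sju picke oez vap uwk
Final line count: 8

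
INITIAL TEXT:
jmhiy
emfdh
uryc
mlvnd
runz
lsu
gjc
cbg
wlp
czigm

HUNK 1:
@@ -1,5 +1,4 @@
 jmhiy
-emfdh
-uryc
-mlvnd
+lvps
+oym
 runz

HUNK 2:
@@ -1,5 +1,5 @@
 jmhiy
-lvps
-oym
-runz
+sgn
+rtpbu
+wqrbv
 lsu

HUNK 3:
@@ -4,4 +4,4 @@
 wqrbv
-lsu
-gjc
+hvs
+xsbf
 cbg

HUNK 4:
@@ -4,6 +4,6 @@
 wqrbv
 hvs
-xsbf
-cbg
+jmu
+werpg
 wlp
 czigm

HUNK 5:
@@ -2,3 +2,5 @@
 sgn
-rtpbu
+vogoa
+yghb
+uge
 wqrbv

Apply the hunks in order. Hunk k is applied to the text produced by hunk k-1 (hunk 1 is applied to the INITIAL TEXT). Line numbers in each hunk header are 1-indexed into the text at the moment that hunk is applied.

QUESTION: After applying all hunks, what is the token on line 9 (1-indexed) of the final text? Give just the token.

Hunk 1: at line 1 remove [emfdh,uryc,mlvnd] add [lvps,oym] -> 9 lines: jmhiy lvps oym runz lsu gjc cbg wlp czigm
Hunk 2: at line 1 remove [lvps,oym,runz] add [sgn,rtpbu,wqrbv] -> 9 lines: jmhiy sgn rtpbu wqrbv lsu gjc cbg wlp czigm
Hunk 3: at line 4 remove [lsu,gjc] add [hvs,xsbf] -> 9 lines: jmhiy sgn rtpbu wqrbv hvs xsbf cbg wlp czigm
Hunk 4: at line 4 remove [xsbf,cbg] add [jmu,werpg] -> 9 lines: jmhiy sgn rtpbu wqrbv hvs jmu werpg wlp czigm
Hunk 5: at line 2 remove [rtpbu] add [vogoa,yghb,uge] -> 11 lines: jmhiy sgn vogoa yghb uge wqrbv hvs jmu werpg wlp czigm
Final line 9: werpg

Answer: werpg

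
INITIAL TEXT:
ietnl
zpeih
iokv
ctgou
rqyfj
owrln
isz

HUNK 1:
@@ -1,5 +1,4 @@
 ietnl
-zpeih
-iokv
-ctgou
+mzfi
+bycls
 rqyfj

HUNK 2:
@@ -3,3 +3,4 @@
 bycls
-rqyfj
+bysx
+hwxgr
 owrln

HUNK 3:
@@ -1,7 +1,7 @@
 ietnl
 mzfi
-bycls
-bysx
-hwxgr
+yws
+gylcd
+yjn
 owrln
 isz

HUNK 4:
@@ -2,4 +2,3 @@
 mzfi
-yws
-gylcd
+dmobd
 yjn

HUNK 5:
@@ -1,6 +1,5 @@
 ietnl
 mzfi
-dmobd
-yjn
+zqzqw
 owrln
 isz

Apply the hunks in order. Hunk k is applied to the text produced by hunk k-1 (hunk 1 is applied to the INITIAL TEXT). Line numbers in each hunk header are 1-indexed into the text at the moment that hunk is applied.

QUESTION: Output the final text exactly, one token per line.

Answer: ietnl
mzfi
zqzqw
owrln
isz

Derivation:
Hunk 1: at line 1 remove [zpeih,iokv,ctgou] add [mzfi,bycls] -> 6 lines: ietnl mzfi bycls rqyfj owrln isz
Hunk 2: at line 3 remove [rqyfj] add [bysx,hwxgr] -> 7 lines: ietnl mzfi bycls bysx hwxgr owrln isz
Hunk 3: at line 1 remove [bycls,bysx,hwxgr] add [yws,gylcd,yjn] -> 7 lines: ietnl mzfi yws gylcd yjn owrln isz
Hunk 4: at line 2 remove [yws,gylcd] add [dmobd] -> 6 lines: ietnl mzfi dmobd yjn owrln isz
Hunk 5: at line 1 remove [dmobd,yjn] add [zqzqw] -> 5 lines: ietnl mzfi zqzqw owrln isz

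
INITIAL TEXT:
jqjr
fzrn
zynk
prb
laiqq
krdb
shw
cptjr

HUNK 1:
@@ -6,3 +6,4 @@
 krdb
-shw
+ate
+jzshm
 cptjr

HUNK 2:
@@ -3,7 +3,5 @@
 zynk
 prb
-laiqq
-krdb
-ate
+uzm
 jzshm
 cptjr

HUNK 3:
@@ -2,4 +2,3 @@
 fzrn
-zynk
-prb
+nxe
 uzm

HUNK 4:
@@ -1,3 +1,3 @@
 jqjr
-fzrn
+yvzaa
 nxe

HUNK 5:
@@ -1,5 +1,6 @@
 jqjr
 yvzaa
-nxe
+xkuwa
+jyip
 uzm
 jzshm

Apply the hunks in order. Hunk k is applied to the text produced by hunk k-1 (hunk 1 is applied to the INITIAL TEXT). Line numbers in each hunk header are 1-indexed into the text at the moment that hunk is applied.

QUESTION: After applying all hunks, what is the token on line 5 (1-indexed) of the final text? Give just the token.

Answer: uzm

Derivation:
Hunk 1: at line 6 remove [shw] add [ate,jzshm] -> 9 lines: jqjr fzrn zynk prb laiqq krdb ate jzshm cptjr
Hunk 2: at line 3 remove [laiqq,krdb,ate] add [uzm] -> 7 lines: jqjr fzrn zynk prb uzm jzshm cptjr
Hunk 3: at line 2 remove [zynk,prb] add [nxe] -> 6 lines: jqjr fzrn nxe uzm jzshm cptjr
Hunk 4: at line 1 remove [fzrn] add [yvzaa] -> 6 lines: jqjr yvzaa nxe uzm jzshm cptjr
Hunk 5: at line 1 remove [nxe] add [xkuwa,jyip] -> 7 lines: jqjr yvzaa xkuwa jyip uzm jzshm cptjr
Final line 5: uzm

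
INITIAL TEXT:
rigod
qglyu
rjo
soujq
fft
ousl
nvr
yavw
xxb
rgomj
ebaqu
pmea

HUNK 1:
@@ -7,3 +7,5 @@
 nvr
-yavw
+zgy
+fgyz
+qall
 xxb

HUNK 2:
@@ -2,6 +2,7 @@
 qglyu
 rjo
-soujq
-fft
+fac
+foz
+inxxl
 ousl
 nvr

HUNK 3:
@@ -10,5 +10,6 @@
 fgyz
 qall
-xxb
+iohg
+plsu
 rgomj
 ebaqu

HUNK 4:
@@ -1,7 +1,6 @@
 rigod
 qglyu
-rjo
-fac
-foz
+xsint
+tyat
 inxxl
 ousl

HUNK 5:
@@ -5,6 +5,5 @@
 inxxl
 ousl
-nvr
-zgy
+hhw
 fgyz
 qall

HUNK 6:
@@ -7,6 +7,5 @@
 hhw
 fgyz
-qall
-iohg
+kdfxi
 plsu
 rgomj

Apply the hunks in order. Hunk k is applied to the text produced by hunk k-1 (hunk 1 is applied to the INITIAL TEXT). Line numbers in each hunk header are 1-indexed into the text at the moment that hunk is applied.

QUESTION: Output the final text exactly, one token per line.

Hunk 1: at line 7 remove [yavw] add [zgy,fgyz,qall] -> 14 lines: rigod qglyu rjo soujq fft ousl nvr zgy fgyz qall xxb rgomj ebaqu pmea
Hunk 2: at line 2 remove [soujq,fft] add [fac,foz,inxxl] -> 15 lines: rigod qglyu rjo fac foz inxxl ousl nvr zgy fgyz qall xxb rgomj ebaqu pmea
Hunk 3: at line 10 remove [xxb] add [iohg,plsu] -> 16 lines: rigod qglyu rjo fac foz inxxl ousl nvr zgy fgyz qall iohg plsu rgomj ebaqu pmea
Hunk 4: at line 1 remove [rjo,fac,foz] add [xsint,tyat] -> 15 lines: rigod qglyu xsint tyat inxxl ousl nvr zgy fgyz qall iohg plsu rgomj ebaqu pmea
Hunk 5: at line 5 remove [nvr,zgy] add [hhw] -> 14 lines: rigod qglyu xsint tyat inxxl ousl hhw fgyz qall iohg plsu rgomj ebaqu pmea
Hunk 6: at line 7 remove [qall,iohg] add [kdfxi] -> 13 lines: rigod qglyu xsint tyat inxxl ousl hhw fgyz kdfxi plsu rgomj ebaqu pmea

Answer: rigod
qglyu
xsint
tyat
inxxl
ousl
hhw
fgyz
kdfxi
plsu
rgomj
ebaqu
pmea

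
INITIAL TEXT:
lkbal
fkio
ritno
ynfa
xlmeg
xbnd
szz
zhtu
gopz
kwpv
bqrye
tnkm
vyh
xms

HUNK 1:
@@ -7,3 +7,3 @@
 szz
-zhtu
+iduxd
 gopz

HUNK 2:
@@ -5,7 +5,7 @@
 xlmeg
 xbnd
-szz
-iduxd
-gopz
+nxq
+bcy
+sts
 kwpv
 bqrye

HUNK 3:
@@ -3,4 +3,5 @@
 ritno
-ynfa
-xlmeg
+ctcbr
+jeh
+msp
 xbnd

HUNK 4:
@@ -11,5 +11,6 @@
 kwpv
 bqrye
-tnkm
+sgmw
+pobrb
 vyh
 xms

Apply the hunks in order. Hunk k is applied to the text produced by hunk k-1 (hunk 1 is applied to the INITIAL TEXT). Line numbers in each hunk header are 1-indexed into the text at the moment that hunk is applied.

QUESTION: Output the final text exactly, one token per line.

Answer: lkbal
fkio
ritno
ctcbr
jeh
msp
xbnd
nxq
bcy
sts
kwpv
bqrye
sgmw
pobrb
vyh
xms

Derivation:
Hunk 1: at line 7 remove [zhtu] add [iduxd] -> 14 lines: lkbal fkio ritno ynfa xlmeg xbnd szz iduxd gopz kwpv bqrye tnkm vyh xms
Hunk 2: at line 5 remove [szz,iduxd,gopz] add [nxq,bcy,sts] -> 14 lines: lkbal fkio ritno ynfa xlmeg xbnd nxq bcy sts kwpv bqrye tnkm vyh xms
Hunk 3: at line 3 remove [ynfa,xlmeg] add [ctcbr,jeh,msp] -> 15 lines: lkbal fkio ritno ctcbr jeh msp xbnd nxq bcy sts kwpv bqrye tnkm vyh xms
Hunk 4: at line 11 remove [tnkm] add [sgmw,pobrb] -> 16 lines: lkbal fkio ritno ctcbr jeh msp xbnd nxq bcy sts kwpv bqrye sgmw pobrb vyh xms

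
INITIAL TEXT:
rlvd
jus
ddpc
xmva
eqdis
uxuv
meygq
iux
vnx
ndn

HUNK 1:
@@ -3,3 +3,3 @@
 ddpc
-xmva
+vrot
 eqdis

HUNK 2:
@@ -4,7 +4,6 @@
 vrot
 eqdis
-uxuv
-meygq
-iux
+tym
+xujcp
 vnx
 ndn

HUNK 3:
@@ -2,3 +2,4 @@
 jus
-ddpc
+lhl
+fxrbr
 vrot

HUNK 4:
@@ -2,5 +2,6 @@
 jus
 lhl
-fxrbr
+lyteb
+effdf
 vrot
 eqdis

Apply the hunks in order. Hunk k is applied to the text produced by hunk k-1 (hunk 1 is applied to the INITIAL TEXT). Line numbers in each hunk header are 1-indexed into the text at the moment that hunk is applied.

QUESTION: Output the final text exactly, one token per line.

Answer: rlvd
jus
lhl
lyteb
effdf
vrot
eqdis
tym
xujcp
vnx
ndn

Derivation:
Hunk 1: at line 3 remove [xmva] add [vrot] -> 10 lines: rlvd jus ddpc vrot eqdis uxuv meygq iux vnx ndn
Hunk 2: at line 4 remove [uxuv,meygq,iux] add [tym,xujcp] -> 9 lines: rlvd jus ddpc vrot eqdis tym xujcp vnx ndn
Hunk 3: at line 2 remove [ddpc] add [lhl,fxrbr] -> 10 lines: rlvd jus lhl fxrbr vrot eqdis tym xujcp vnx ndn
Hunk 4: at line 2 remove [fxrbr] add [lyteb,effdf] -> 11 lines: rlvd jus lhl lyteb effdf vrot eqdis tym xujcp vnx ndn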